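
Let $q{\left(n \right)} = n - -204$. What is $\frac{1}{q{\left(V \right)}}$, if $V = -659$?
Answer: $- \frac{1}{455} \approx -0.0021978$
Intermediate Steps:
$q{\left(n \right)} = 204 + n$ ($q{\left(n \right)} = n + 204 = 204 + n$)
$\frac{1}{q{\left(V \right)}} = \frac{1}{204 - 659} = \frac{1}{-455} = - \frac{1}{455}$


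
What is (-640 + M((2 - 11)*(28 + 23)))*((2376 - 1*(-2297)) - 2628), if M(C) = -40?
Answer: -1390600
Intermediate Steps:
(-640 + M((2 - 11)*(28 + 23)))*((2376 - 1*(-2297)) - 2628) = (-640 - 40)*((2376 - 1*(-2297)) - 2628) = -680*((2376 + 2297) - 2628) = -680*(4673 - 2628) = -680*2045 = -1390600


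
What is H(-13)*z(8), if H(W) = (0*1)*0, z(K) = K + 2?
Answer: 0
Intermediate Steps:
z(K) = 2 + K
H(W) = 0 (H(W) = 0*0 = 0)
H(-13)*z(8) = 0*(2 + 8) = 0*10 = 0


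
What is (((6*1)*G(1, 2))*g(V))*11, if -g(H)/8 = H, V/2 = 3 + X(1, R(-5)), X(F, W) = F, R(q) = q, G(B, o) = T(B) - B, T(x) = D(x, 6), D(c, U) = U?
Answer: -21120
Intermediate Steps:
T(x) = 6
G(B, o) = 6 - B
V = 8 (V = 2*(3 + 1) = 2*4 = 8)
g(H) = -8*H
(((6*1)*G(1, 2))*g(V))*11 = (((6*1)*(6 - 1*1))*(-8*8))*11 = ((6*(6 - 1))*(-64))*11 = ((6*5)*(-64))*11 = (30*(-64))*11 = -1920*11 = -21120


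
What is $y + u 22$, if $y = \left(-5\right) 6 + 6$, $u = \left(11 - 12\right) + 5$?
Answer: $64$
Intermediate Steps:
$u = 4$ ($u = -1 + 5 = 4$)
$y = -24$ ($y = -30 + 6 = -24$)
$y + u 22 = -24 + 4 \cdot 22 = -24 + 88 = 64$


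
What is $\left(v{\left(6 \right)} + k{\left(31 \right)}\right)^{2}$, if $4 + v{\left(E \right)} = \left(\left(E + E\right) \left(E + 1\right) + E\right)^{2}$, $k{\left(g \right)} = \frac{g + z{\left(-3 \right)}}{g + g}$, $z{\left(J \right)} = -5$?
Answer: $\frac{62995478121}{961} \approx 6.5552 \cdot 10^{7}$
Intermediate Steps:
$k{\left(g \right)} = \frac{-5 + g}{2 g}$ ($k{\left(g \right)} = \frac{g - 5}{g + g} = \frac{-5 + g}{2 g}$)
$v{\left(E \right)} = -4 + \left(E + 2 E \left(1 + E\right)\right)^{2}$ ($v{\left(E \right)} = -4 + \left(\left(E + E\right) \left(E + 1\right) + E\right)^{2} = -4 + \left(2 E \left(1 + E\right) + E\right)^{2} = -4 + \left(E + 2 E \left(1 + E\right)\right)^{2}$)
$\left(v{\left(6 \right)} + k{\left(31 \right)}\right)^{2} = \left(\left(-4 + 6^{2} \left(3 + 2 \cdot 6\right)^{2}\right) + \frac{-5 + 31}{2 \cdot 31}\right)^{2} = \left(\left(-4 + 36 \left(3 + 12\right)^{2}\right) + \frac{1}{2} \cdot \frac{1}{31} \cdot 26\right)^{2} = \left(\left(-4 + 36 \cdot 15^{2}\right) + \frac{13}{31}\right)^{2} = \left(\left(-4 + 36 \cdot 225\right) + \frac{13}{31}\right)^{2} = \left(\left(-4 + 8100\right) + \frac{13}{31}\right)^{2} = \left(8096 + \frac{13}{31}\right)^{2} = \left(\frac{250989}{31}\right)^{2} = \frac{62995478121}{961}$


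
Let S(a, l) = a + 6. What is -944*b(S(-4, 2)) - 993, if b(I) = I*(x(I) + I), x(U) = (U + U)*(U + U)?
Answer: -34977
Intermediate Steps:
x(U) = 4*U² (x(U) = (2*U)*(2*U) = 4*U²)
S(a, l) = 6 + a
b(I) = I*(I + 4*I²) (b(I) = I*(4*I² + I) = I*(I + 4*I²))
-944*b(S(-4, 2)) - 993 = -944*(6 - 4)²*(1 + 4*(6 - 4)) - 993 = -944*2²*(1 + 4*2) - 993 = -3776*(1 + 8) - 993 = -3776*9 - 993 = -944*36 - 993 = -33984 - 993 = -34977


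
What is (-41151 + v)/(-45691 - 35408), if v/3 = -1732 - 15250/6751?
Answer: 34770483/60833261 ≈ 0.57157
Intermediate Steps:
v = -35123946/6751 (v = 3*(-1732 - 15250/6751) = 3*(-11707982/6751) = -35123946/6751 ≈ -5202.8)
(-41151 + v)/(-45691 - 35408) = (-41151 - 35123946/6751)/(-45691 - 35408) = -312934347/6751/(-81099) = -312934347/6751*(-1/81099) = 34770483/60833261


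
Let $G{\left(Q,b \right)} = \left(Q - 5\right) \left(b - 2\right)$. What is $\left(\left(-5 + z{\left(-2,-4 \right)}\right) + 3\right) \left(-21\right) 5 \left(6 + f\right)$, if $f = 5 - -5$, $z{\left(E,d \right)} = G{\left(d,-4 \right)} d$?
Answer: $366240$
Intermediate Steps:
$G{\left(Q,b \right)} = \left(-5 + Q\right) \left(-2 + b\right)$
$z{\left(E,d \right)} = d \left(30 - 6 d\right)$ ($z{\left(E,d \right)} = \left(10 - -20 - 2 d + d \left(-4\right)\right) d = \left(10 + 20 - 2 d - 4 d\right) d = \left(30 - 6 d\right) d = d \left(30 - 6 d\right)$)
$f = 10$ ($f = 5 + 5 = 10$)
$\left(\left(-5 + z{\left(-2,-4 \right)}\right) + 3\right) \left(-21\right) 5 \left(6 + f\right) = \left(\left(-5 + 6 \left(-4\right) \left(5 - -4\right)\right) + 3\right) \left(-21\right) 5 \left(6 + 10\right) = \left(\left(-5 + 6 \left(-4\right) \left(5 + 4\right)\right) + 3\right) \left(-21\right) 5 \cdot 16 = \left(\left(-5 + 6 \left(-4\right) 9\right) + 3\right) \left(-21\right) 80 = \left(\left(-5 - 216\right) + 3\right) \left(-21\right) 80 = \left(-221 + 3\right) \left(-21\right) 80 = \left(-218\right) \left(-21\right) 80 = 4578 \cdot 80 = 366240$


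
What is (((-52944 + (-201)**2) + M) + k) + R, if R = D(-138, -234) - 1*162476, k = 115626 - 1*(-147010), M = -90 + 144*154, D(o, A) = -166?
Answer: 109537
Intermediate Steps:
M = 22086 (M = -90 + 22176 = 22086)
k = 262636 (k = 115626 + 147010 = 262636)
R = -162642 (R = -166 - 1*162476 = -166 - 162476 = -162642)
(((-52944 + (-201)**2) + M) + k) + R = (((-52944 + (-201)**2) + 22086) + 262636) - 162642 = (((-52944 + 40401) + 22086) + 262636) - 162642 = ((-12543 + 22086) + 262636) - 162642 = (9543 + 262636) - 162642 = 272179 - 162642 = 109537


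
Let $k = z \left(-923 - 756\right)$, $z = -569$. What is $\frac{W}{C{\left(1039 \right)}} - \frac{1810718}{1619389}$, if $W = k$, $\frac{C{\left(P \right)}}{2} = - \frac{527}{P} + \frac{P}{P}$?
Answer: $\frac{1607419357484789}{1658254336} \approx 9.6934 \cdot 10^{5}$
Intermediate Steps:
$C{\left(P \right)} = 2 - \frac{1054}{P}$ ($C{\left(P \right)} = 2 \left(- \frac{527}{P} + \frac{P}{P}\right) = 2 \left(- \frac{527}{P} + 1\right) = 2 \left(1 - \frac{527}{P}\right) = 2 - \frac{1054}{P}$)
$k = 955351$ ($k = - 569 \left(-923 - 756\right) = \left(-569\right) \left(-1679\right) = 955351$)
$W = 955351$
$\frac{W}{C{\left(1039 \right)}} - \frac{1810718}{1619389} = \frac{955351}{2 - \frac{1054}{1039}} - \frac{1810718}{1619389} = \frac{955351}{\frac{1024}{1039}} - \frac{1810718}{1619389} = 955351 \cdot \frac{1039}{1024} - \frac{1810718}{1619389} = \frac{992609689}{1024} - \frac{1810718}{1619389} = \frac{1607419357484789}{1658254336}$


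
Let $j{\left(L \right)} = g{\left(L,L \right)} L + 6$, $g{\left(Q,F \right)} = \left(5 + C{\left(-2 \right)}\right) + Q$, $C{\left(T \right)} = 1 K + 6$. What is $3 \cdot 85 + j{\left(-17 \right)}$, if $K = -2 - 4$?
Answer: $465$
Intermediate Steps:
$K = -6$ ($K = -2 - 4 = -6$)
$C{\left(T \right)} = 0$ ($C{\left(T \right)} = 1 \left(-6\right) + 6 = -6 + 6 = 0$)
$g{\left(Q,F \right)} = 5 + Q$ ($g{\left(Q,F \right)} = \left(5 + 0\right) + Q = 5 + Q$)
$j{\left(L \right)} = 6 + L \left(5 + L\right)$ ($j{\left(L \right)} = \left(5 + L\right) L + 6 = L \left(5 + L\right) + 6 = 6 + L \left(5 + L\right)$)
$3 \cdot 85 + j{\left(-17 \right)} = 3 \cdot 85 - \left(-6 + 17 \left(5 - 17\right)\right) = 255 + \left(6 - -204\right) = 255 + \left(6 + 204\right) = 255 + 210 = 465$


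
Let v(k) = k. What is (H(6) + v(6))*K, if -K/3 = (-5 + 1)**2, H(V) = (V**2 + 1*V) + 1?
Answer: -2352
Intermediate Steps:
H(V) = 1 + V + V**2 (H(V) = (V**2 + V) + 1 = (V + V**2) + 1 = 1 + V + V**2)
K = -48 (K = -3*(-5 + 1)**2 = -3*(-4)**2 = -3*16 = -48)
(H(6) + v(6))*K = ((1 + 6 + 6**2) + 6)*(-48) = ((1 + 6 + 36) + 6)*(-48) = (43 + 6)*(-48) = 49*(-48) = -2352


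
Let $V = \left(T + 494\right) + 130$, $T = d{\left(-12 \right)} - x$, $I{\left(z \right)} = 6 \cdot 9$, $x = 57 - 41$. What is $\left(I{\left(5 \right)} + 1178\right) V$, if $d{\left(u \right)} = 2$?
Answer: $751520$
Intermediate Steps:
$x = 16$
$I{\left(z \right)} = 54$
$T = -14$ ($T = 2 - 16 = -14$)
$V = 610$ ($V = \left(-14 + 494\right) + 130 = 480 + 130 = 610$)
$\left(I{\left(5 \right)} + 1178\right) V = \left(54 + 1178\right) 610 = 1232 \cdot 610 = 751520$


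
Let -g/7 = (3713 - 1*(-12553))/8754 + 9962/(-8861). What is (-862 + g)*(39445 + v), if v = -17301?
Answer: -248245773237376/12928199 ≈ -1.9202e+7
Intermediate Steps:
g = -66413291/12928199 (g = -7*((3713 - 1*(-12553))/8754 + 9962/(-8861)) = -7*((3713 + 12553)*(1/8754) + 9962*(-1/8861)) = -7*(16266*(1/8754) - 9962/8861) = -7*(2711/1459 - 9962/8861) = -7*9487613/12928199 = -66413291/12928199 ≈ -5.1371)
(-862 + g)*(39445 + v) = (-862 - 66413291/12928199)*(39445 - 17301) = -11210520829/12928199*22144 = -248245773237376/12928199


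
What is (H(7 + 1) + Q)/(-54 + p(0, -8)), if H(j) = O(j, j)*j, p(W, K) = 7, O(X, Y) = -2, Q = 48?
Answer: -32/47 ≈ -0.68085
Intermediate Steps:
H(j) = -2*j
(H(7 + 1) + Q)/(-54 + p(0, -8)) = (-2*(7 + 1) + 48)/(-54 + 7) = (-2*8 + 48)/(-47) = -(-16 + 48)/47 = -1/47*32 = -32/47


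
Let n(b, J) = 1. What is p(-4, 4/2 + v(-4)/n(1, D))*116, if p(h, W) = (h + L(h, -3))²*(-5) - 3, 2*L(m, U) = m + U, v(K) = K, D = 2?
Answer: -32973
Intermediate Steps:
L(m, U) = U/2 + m/2 (L(m, U) = (m + U)/2 = (U + m)/2 = U/2 + m/2)
p(h, W) = -3 - 5*(-3/2 + 3*h/2)² (p(h, W) = (h + ((½)*(-3) + h/2))²*(-5) - 3 = (h + (-3/2 + h/2))²*(-5) - 3 = (-3/2 + 3*h/2)²*(-5) - 3 = -5*(-3/2 + 3*h/2)² - 3 = -3 - 5*(-3/2 + 3*h/2)²)
p(-4, 4/2 + v(-4)/n(1, D))*116 = (-3 - 45*(-1 - 4)²/4)*116 = (-3 - 45/4*(-5)²)*116 = (-3 - 45/4*25)*116 = (-3 - 1125/4)*116 = -1137/4*116 = -32973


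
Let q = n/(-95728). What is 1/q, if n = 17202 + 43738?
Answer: -23932/15235 ≈ -1.5709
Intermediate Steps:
n = 60940
q = -15235/23932 (q = 60940/(-95728) = 60940*(-1/95728) = -15235/23932 ≈ -0.63660)
1/q = 1/(-15235/23932) = -23932/15235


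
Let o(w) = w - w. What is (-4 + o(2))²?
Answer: 16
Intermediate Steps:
o(w) = 0
(-4 + o(2))² = (-4 + 0)² = (-4)² = 16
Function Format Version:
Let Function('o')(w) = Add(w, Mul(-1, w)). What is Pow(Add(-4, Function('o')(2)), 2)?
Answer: 16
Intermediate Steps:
Function('o')(w) = 0
Pow(Add(-4, Function('o')(2)), 2) = Pow(Add(-4, 0), 2) = Pow(-4, 2) = 16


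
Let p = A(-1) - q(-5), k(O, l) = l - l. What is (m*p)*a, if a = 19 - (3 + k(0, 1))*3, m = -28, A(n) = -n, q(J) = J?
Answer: -1680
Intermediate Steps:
k(O, l) = 0
p = 6 (p = -1*(-1) - 1*(-5) = 1 + 5 = 6)
a = 10 (a = 19 - (3 + 0)*3 = 19 - 3*3 = 19 - 1*9 = 19 - 9 = 10)
(m*p)*a = -28*6*10 = -168*10 = -1680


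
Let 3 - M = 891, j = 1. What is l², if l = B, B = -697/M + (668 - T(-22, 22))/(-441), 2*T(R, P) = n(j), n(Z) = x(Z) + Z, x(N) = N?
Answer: 9019870729/17039647296 ≈ 0.52935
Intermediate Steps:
M = -888 (M = 3 - 1*891 = 3 - 891 = -888)
n(Z) = 2*Z (n(Z) = Z + Z = 2*Z)
T(R, P) = 1 (T(R, P) = (2*1)/2 = (½)*2 = 1)
B = -94973/130536 (B = -697/(-888) + (668 - 1*1)/(-441) = -697*(-1/888) + (668 - 1)*(-1/441) = 697/888 + 667*(-1/441) = 697/888 - 667/441 = -94973/130536 ≈ -0.72756)
l = -94973/130536 ≈ -0.72756
l² = (-94973/130536)² = 9019870729/17039647296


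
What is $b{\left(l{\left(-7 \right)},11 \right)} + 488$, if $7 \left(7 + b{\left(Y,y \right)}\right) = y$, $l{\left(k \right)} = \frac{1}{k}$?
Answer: $\frac{3378}{7} \approx 482.57$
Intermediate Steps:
$b{\left(Y,y \right)} = -7 + \frac{y}{7}$
$b{\left(l{\left(-7 \right)},11 \right)} + 488 = \left(-7 + \frac{1}{7} \cdot 11\right) + 488 = \left(-7 + \frac{11}{7}\right) + 488 = - \frac{38}{7} + 488 = \frac{3378}{7}$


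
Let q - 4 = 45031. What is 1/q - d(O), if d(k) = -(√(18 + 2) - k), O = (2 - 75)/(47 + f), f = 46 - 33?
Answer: 657523/540420 + 2*√5 ≈ 5.6888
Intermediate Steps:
q = 45035 (q = 4 + 45031 = 45035)
f = 13
O = -73/60 (O = (2 - 75)/(47 + 13) = -73/60 ≈ -1.2167)
d(k) = k - 2*√5 (d(k) = -(√20 - k) = -(2*√5 - k) = -(-k + 2*√5) = k - 2*√5)
1/q - d(O) = 1/45035 - (-73/60 - 2*√5) = 1/45035 + (73/60 + 2*√5) = 657523/540420 + 2*√5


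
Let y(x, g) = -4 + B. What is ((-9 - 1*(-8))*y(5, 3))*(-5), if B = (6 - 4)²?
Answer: 0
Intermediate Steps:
B = 4 (B = 2² = 4)
y(x, g) = 0 (y(x, g) = -4 + 4 = 0)
((-9 - 1*(-8))*y(5, 3))*(-5) = ((-9 - 1*(-8))*0)*(-5) = ((-9 + 8)*0)*(-5) = -1*0*(-5) = 0*(-5) = 0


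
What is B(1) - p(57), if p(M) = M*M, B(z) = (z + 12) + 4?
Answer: -3232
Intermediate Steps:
B(z) = 16 + z (B(z) = (12 + z) + 4 = 16 + z)
p(M) = M**2
B(1) - p(57) = (16 + 1) - 1*57**2 = 17 - 1*3249 = 17 - 3249 = -3232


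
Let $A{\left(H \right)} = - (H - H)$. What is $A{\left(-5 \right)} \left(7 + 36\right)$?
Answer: $0$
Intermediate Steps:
$A{\left(H \right)} = 0$ ($A{\left(H \right)} = \left(-1\right) 0 = 0$)
$A{\left(-5 \right)} \left(7 + 36\right) = 0 \left(7 + 36\right) = 0 \cdot 43 = 0$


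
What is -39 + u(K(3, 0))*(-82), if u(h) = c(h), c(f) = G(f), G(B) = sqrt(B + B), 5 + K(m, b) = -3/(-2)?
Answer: -39 - 82*I*sqrt(7) ≈ -39.0 - 216.95*I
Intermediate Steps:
K(m, b) = -7/2 (K(m, b) = -5 - 3/(-2) = -5 - 3*(-1/2) = -5 + 3/2 = -7/2)
G(B) = sqrt(2)*sqrt(B) (G(B) = sqrt(2*B) = sqrt(2)*sqrt(B))
c(f) = sqrt(2)*sqrt(f)
u(h) = sqrt(2)*sqrt(h)
-39 + u(K(3, 0))*(-82) = -39 + (sqrt(2)*sqrt(-7/2))*(-82) = -39 + (sqrt(2)*(I*sqrt(14)/2))*(-82) = -39 + (I*sqrt(7))*(-82) = -39 - 82*I*sqrt(7)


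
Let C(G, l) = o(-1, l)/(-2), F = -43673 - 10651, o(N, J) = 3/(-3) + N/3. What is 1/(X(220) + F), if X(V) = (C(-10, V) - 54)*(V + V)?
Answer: -3/233372 ≈ -1.2855e-5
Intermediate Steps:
o(N, J) = -1 + N/3 (o(N, J) = 3*(-⅓) + N*(⅓) = -1 + N/3)
F = -54324
C(G, l) = ⅔ (C(G, l) = (-1 + (⅓)*(-1))/(-2) = (-1 - ⅓)*(-½) = -4/3*(-½) = ⅔)
X(V) = -320*V/3 (X(V) = (⅔ - 54)*(V + V) = -320*V/3)
1/(X(220) + F) = 1/(-320/3*220 - 54324) = 1/(-70400/3 - 54324) = 1/(-233372/3) = -3/233372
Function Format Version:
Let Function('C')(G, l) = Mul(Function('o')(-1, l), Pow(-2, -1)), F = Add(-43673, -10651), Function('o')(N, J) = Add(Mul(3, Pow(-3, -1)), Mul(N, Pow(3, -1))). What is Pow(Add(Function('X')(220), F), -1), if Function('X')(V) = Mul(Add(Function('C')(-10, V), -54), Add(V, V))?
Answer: Rational(-3, 233372) ≈ -1.2855e-5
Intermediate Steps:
Function('o')(N, J) = Add(-1, Mul(Rational(1, 3), N)) (Function('o')(N, J) = Add(Mul(3, Rational(-1, 3)), Mul(N, Rational(1, 3))) = Add(-1, Mul(Rational(1, 3), N)))
F = -54324
Function('C')(G, l) = Rational(2, 3) (Function('C')(G, l) = Mul(Add(-1, Mul(Rational(1, 3), -1)), Pow(-2, -1)) = Mul(Add(-1, Rational(-1, 3)), Rational(-1, 2)) = Mul(Rational(-4, 3), Rational(-1, 2)) = Rational(2, 3))
Function('X')(V) = Mul(Rational(-320, 3), V) (Function('X')(V) = Mul(Add(Rational(2, 3), -54), Add(V, V)) = Mul(Rational(-160, 3), Mul(2, V)) = Mul(Rational(-320, 3), V))
Pow(Add(Function('X')(220), F), -1) = Pow(Add(Mul(Rational(-320, 3), 220), -54324), -1) = Pow(Add(Rational(-70400, 3), -54324), -1) = Pow(Rational(-233372, 3), -1) = Rational(-3, 233372)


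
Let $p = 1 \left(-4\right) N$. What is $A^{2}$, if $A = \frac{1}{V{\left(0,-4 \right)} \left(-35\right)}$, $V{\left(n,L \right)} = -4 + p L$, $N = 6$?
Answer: $\frac{1}{10368400} \approx 9.6447 \cdot 10^{-8}$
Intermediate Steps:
$p = -24$ ($p = 1 \left(-4\right) 6 = \left(-4\right) 6 = -24$)
$V{\left(n,L \right)} = -4 - 24 L$
$A = - \frac{1}{3220}$ ($A = \frac{1}{\left(-4 - -96\right) \left(-35\right)} = \frac{1}{\left(-4 + 96\right) \left(-35\right)} = \frac{1}{92 \left(-35\right)} = \frac{1}{-3220} = - \frac{1}{3220} \approx -0.00031056$)
$A^{2} = \left(- \frac{1}{3220}\right)^{2} = \frac{1}{10368400}$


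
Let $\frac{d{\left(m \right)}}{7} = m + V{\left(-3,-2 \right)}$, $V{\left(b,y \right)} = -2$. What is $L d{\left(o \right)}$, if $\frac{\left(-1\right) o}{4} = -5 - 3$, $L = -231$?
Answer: $-48510$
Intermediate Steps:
$o = 32$ ($o = - 4 \left(-5 - 3\right) = \left(-4\right) \left(-8\right) = 32$)
$d{\left(m \right)} = -14 + 7 m$ ($d{\left(m \right)} = 7 \left(m - 2\right) = 7 \left(-2 + m\right) = -14 + 7 m$)
$L d{\left(o \right)} = - 231 \left(-14 + 7 \cdot 32\right) = - 231 \left(-14 + 224\right) = \left(-231\right) 210 = -48510$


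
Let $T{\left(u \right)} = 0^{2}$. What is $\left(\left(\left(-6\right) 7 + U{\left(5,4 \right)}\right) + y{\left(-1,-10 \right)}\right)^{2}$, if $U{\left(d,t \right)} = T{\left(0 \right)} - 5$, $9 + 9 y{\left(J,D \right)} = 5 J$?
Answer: $\frac{190969}{81} \approx 2357.6$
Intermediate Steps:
$T{\left(u \right)} = 0$
$y{\left(J,D \right)} = -1 + \frac{5 J}{9}$
$U{\left(d,t \right)} = -5$ ($U{\left(d,t \right)} = 0 - 5 = -5$)
$\left(\left(\left(-6\right) 7 + U{\left(5,4 \right)}\right) + y{\left(-1,-10 \right)}\right)^{2} = \left(\left(\left(-6\right) 7 - 5\right) + \left(-1 + \frac{5}{9} \left(-1\right)\right)\right)^{2} = \left(\left(-42 - 5\right) - \frac{14}{9}\right)^{2} = \left(-47 - \frac{14}{9}\right)^{2} = \left(- \frac{437}{9}\right)^{2} = \frac{190969}{81}$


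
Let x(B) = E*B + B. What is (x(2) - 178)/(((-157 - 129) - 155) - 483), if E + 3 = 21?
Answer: 5/33 ≈ 0.15152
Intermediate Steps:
E = 18 (E = -3 + 21 = 18)
x(B) = 19*B (x(B) = 18*B + B = 19*B)
(x(2) - 178)/(((-157 - 129) - 155) - 483) = (19*2 - 178)/(((-157 - 129) - 155) - 483) = (38 - 178)/((-286 - 155) - 483) = -140/(-441 - 483) = -140/(-924) = -140*(-1/924) = 5/33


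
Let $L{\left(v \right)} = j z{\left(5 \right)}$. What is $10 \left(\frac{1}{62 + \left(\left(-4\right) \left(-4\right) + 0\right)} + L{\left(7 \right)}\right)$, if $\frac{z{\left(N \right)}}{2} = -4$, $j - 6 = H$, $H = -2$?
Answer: $- \frac{12475}{39} \approx -319.87$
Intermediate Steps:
$j = 4$ ($j = 6 - 2 = 4$)
$z{\left(N \right)} = -8$ ($z{\left(N \right)} = 2 \left(-4\right) = -8$)
$L{\left(v \right)} = -32$ ($L{\left(v \right)} = 4 \left(-8\right) = -32$)
$10 \left(\frac{1}{62 + \left(\left(-4\right) \left(-4\right) + 0\right)} + L{\left(7 \right)}\right) = 10 \left(\frac{1}{62 + \left(\left(-4\right) \left(-4\right) + 0\right)} - 32\right) = 10 \left(\frac{1}{62 + \left(16 + 0\right)} - 32\right) = 10 \left(\frac{1}{62 + 16} - 32\right) = 10 \left(\frac{1}{78} - 32\right) = 10 \left(- \frac{2495}{78}\right) = - \frac{12475}{39}$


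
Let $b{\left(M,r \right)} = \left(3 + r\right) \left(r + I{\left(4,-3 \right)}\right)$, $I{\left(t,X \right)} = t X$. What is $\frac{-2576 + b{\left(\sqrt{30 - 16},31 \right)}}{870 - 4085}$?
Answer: $\frac{386}{643} \approx 0.60031$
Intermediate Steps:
$I{\left(t,X \right)} = X t$
$b{\left(M,r \right)} = \left(-12 + r\right) \left(3 + r\right)$ ($b{\left(M,r \right)} = \left(3 + r\right) \left(r - 12\right) = \left(3 + r\right) \left(-12 + r\right) = \left(-12 + r\right) \left(3 + r\right)$)
$\frac{-2576 + b{\left(\sqrt{30 - 16},31 \right)}}{870 - 4085} = \frac{-2576 - \left(315 - 961\right)}{870 - 4085} = \frac{-2576 - -646}{-3215} = \left(-2576 + 646\right) \left(- \frac{1}{3215}\right) = \left(-1930\right) \left(- \frac{1}{3215}\right) = \frac{386}{643}$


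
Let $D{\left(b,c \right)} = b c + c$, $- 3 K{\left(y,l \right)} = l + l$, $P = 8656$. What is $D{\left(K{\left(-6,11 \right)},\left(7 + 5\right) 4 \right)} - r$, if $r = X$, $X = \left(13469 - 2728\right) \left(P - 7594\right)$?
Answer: $-11407246$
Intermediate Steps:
$K{\left(y,l \right)} = - \frac{2 l}{3}$ ($K{\left(y,l \right)} = - \frac{l + l}{3} = - \frac{2 l}{3}$)
$D{\left(b,c \right)} = c + b c$
$X = 11406942$ ($X = \left(13469 - 2728\right) \left(8656 - 7594\right) = 10741 \cdot 1062 = 11406942$)
$r = 11406942$
$D{\left(K{\left(-6,11 \right)},\left(7 + 5\right) 4 \right)} - r = \left(7 + 5\right) 4 \left(1 - \frac{22}{3}\right) - 11406942 = 12 \cdot 4 \left(1 - \frac{22}{3}\right) - 11406942 = 48 \left(- \frac{19}{3}\right) - 11406942 = -304 - 11406942 = -11407246$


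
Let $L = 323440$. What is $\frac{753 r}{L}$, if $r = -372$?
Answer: $- \frac{70029}{80860} \approx -0.86605$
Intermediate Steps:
$\frac{753 r}{L} = \frac{753 \left(-372\right)}{323440} = \left(-280116\right) \frac{1}{323440} = - \frac{70029}{80860}$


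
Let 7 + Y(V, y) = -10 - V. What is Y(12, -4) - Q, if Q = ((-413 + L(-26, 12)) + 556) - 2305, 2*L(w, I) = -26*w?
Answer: 1795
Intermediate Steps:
L(w, I) = -13*w (L(w, I) = (-26*w)/2 = -13*w)
Y(V, y) = -17 - V (Y(V, y) = -7 + (-10 - V) = -17 - V)
Q = -1824 (Q = ((-413 - 13*(-26)) + 556) - 2305 = ((-413 + 338) + 556) - 2305 = (-75 + 556) - 2305 = 481 - 2305 = -1824)
Y(12, -4) - Q = (-17 - 1*12) - 1*(-1824) = (-17 - 12) + 1824 = -29 + 1824 = 1795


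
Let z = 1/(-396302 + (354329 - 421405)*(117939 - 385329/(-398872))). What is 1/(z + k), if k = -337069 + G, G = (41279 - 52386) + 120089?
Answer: -788902749290189/179938461377351438161 ≈ -4.3843e-6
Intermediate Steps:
G = 108982 (G = -11107 + 120089 = 108982)
z = -99718/788902749290189 (z = 1/(-396302 - 67076*(117939 - 385329*(-1/398872))) = 1/(-396302 - 67076*(117939 + 385329/398872)) = 1/(-396302 - 67076*47042950137/398872) = 1/(-396302 - 788863230847353/99718) = 1/(-788902749290189/99718) = -99718/788902749290189 ≈ -1.2640e-10)
k = -228087 (k = -337069 + 108982 = -228087)
1/(z + k) = 1/(-99718/788902749290189 - 228087) = 1/(-179938461377351438161/788902749290189) = -788902749290189/179938461377351438161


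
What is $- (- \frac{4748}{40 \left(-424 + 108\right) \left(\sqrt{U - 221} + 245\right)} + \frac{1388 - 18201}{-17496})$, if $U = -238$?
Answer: $\frac{- 19923405 \sqrt{51} + 1629674044 i}{6910920 \left(- 245 i + 3 \sqrt{51}\right)} \approx -0.96248 + 0.00013305 i$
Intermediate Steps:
$- (- \frac{4748}{40 \left(-424 + 108\right) \left(\sqrt{U - 221} + 245\right)} + \frac{1388 - 18201}{-17496}) = - (- \frac{4748}{40 \left(-424 + 108\right) \left(\sqrt{-238 - 221} + 245\right)} + \frac{1388 - 18201}{-17496}) = - (- \frac{4748}{40 \left(- 316 \left(\sqrt{-459} + 245\right)\right)} + \left(1388 - 18201\right) \left(- \frac{1}{17496}\right)) = - (- \frac{4748}{40 \left(- 316 \left(3 i \sqrt{51} + 245\right)\right)} - - \frac{16813}{17496}) = - (- \frac{4748}{40 \left(- 316 \left(245 + 3 i \sqrt{51}\right)\right)} + \frac{16813}{17496}) = - (- \frac{4748}{40 \left(-77420 - 948 i \sqrt{51}\right)} + \frac{16813}{17496}) = - (- \frac{4748}{-3096800 - 37920 i \sqrt{51}} + \frac{16813}{17496}) = - (\frac{16813}{17496} - \frac{4748}{-3096800 - 37920 i \sqrt{51}}) = - \frac{16813}{17496} + \frac{4748}{-3096800 - 37920 i \sqrt{51}}$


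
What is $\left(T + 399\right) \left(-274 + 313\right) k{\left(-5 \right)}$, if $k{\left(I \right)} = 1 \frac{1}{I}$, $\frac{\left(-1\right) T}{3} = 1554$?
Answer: $\frac{166257}{5} \approx 33251.0$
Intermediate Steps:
$T = -4662$ ($T = \left(-3\right) 1554 = -4662$)
$k{\left(I \right)} = \frac{1}{I}$
$\left(T + 399\right) \left(-274 + 313\right) k{\left(-5 \right)} = \frac{\left(-4662 + 399\right) \left(-274 + 313\right)}{-5} = \left(-4263\right) 39 \left(- \frac{1}{5}\right) = \left(-166257\right) \left(- \frac{1}{5}\right) = \frac{166257}{5}$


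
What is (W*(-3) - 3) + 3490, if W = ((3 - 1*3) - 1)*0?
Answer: 3487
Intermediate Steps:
W = 0 (W = ((3 - 3) - 1)*0 = (0 - 1)*0 = -1*0 = 0)
(W*(-3) - 3) + 3490 = (0*(-3) - 3) + 3490 = (0 - 3) + 3490 = -3 + 3490 = 3487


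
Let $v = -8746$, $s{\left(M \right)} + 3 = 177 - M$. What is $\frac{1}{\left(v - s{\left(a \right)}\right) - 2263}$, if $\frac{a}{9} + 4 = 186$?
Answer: $- \frac{1}{9545} \approx -0.00010477$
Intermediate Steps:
$a = 1638$ ($a = -36 + 9 \cdot 186 = -36 + 1674 = 1638$)
$s{\left(M \right)} = 174 - M$ ($s{\left(M \right)} = -3 - \left(-177 + M\right) = 174 - M$)
$\frac{1}{\left(v - s{\left(a \right)}\right) - 2263} = \frac{1}{\left(-8746 - \left(174 - 1638\right)\right) - 2263} = \frac{1}{\left(-8746 - -1464\right) - 2263} = \frac{1}{\left(-8746 + 1464\right) - 2263} = \frac{1}{-7282 - 2263} = \frac{1}{-9545} = - \frac{1}{9545}$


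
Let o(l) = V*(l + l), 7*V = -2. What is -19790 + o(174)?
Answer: -139226/7 ≈ -19889.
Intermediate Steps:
V = -2/7 (V = (1/7)*(-2) = -2/7 ≈ -0.28571)
o(l) = -4*l/7 (o(l) = -2*(l + l)/7 = -4*l/7)
-19790 + o(174) = -19790 - 4/7*174 = -19790 - 696/7 = -139226/7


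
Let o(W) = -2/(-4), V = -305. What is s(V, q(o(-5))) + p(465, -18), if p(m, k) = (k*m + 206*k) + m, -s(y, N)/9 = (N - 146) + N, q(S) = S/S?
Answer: -10317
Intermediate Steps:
o(W) = 1/2 (o(W) = -2*(-1/4) = 1/2)
q(S) = 1
s(y, N) = 1314 - 18*N (s(y, N) = -9*((N - 146) + N) = -9*((-146 + N) + N) = -9*(-146 + 2*N) = 1314 - 18*N)
p(m, k) = m + 206*k + k*m (p(m, k) = (206*k + k*m) + m = m + 206*k + k*m)
s(V, q(o(-5))) + p(465, -18) = (1314 - 18*1) + (465 + 206*(-18) - 18*465) = (1314 - 18) + (465 - 3708 - 8370) = 1296 - 11613 = -10317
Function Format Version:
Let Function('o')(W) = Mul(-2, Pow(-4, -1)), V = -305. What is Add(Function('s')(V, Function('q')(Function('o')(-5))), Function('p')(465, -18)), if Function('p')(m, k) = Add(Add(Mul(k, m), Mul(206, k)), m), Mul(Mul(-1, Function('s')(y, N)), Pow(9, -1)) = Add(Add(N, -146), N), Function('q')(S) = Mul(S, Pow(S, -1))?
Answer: -10317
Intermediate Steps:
Function('o')(W) = Rational(1, 2) (Function('o')(W) = Mul(-2, Rational(-1, 4)) = Rational(1, 2))
Function('q')(S) = 1
Function('s')(y, N) = Add(1314, Mul(-18, N)) (Function('s')(y, N) = Mul(-9, Add(Add(N, -146), N)) = Mul(-9, Add(Add(-146, N), N)) = Mul(-9, Add(-146, Mul(2, N))) = Add(1314, Mul(-18, N)))
Function('p')(m, k) = Add(m, Mul(206, k), Mul(k, m)) (Function('p')(m, k) = Add(Add(Mul(206, k), Mul(k, m)), m) = Add(m, Mul(206, k), Mul(k, m)))
Add(Function('s')(V, Function('q')(Function('o')(-5))), Function('p')(465, -18)) = Add(Add(1314, Mul(-18, 1)), Add(465, Mul(206, -18), Mul(-18, 465))) = Add(Add(1314, -18), Add(465, -3708, -8370)) = Add(1296, -11613) = -10317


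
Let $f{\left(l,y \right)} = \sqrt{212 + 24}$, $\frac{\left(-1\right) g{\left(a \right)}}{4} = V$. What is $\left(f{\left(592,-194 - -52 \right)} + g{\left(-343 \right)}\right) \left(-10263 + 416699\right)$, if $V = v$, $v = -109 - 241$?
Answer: $569010400 + 812872 \sqrt{59} \approx 5.7525 \cdot 10^{8}$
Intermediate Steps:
$v = -350$ ($v = -109 - 241 = -350$)
$V = -350$
$g{\left(a \right)} = 1400$ ($g{\left(a \right)} = \left(-4\right) \left(-350\right) = 1400$)
$f{\left(l,y \right)} = 2 \sqrt{59}$ ($f{\left(l,y \right)} = \sqrt{236} = 2 \sqrt{59}$)
$\left(f{\left(592,-194 - -52 \right)} + g{\left(-343 \right)}\right) \left(-10263 + 416699\right) = \left(2 \sqrt{59} + 1400\right) \left(-10263 + 416699\right) = \left(1400 + 2 \sqrt{59}\right) 406436 = 569010400 + 812872 \sqrt{59}$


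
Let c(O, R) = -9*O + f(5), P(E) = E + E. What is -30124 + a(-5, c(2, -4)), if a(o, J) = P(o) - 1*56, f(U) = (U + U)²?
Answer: -30190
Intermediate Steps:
P(E) = 2*E
f(U) = 4*U² (f(U) = (2*U)² = 4*U²)
c(O, R) = 100 - 9*O (c(O, R) = -9*O + 4*5² = -9*O + 4*25 = -9*O + 100 = 100 - 9*O)
a(o, J) = -56 + 2*o (a(o, J) = 2*o - 1*56 = 2*o - 56 = -56 + 2*o)
-30124 + a(-5, c(2, -4)) = -30124 + (-56 + 2*(-5)) = -30124 + (-56 - 10) = -30124 - 66 = -30190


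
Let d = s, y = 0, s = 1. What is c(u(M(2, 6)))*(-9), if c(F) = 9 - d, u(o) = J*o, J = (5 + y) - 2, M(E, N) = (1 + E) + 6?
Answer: -72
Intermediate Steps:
d = 1
M(E, N) = 7 + E
J = 3 (J = (5 + 0) - 2 = 5 - 2 = 3)
u(o) = 3*o
c(F) = 8 (c(F) = 9 - 1*1 = 9 - 1 = 8)
c(u(M(2, 6)))*(-9) = 8*(-9) = -72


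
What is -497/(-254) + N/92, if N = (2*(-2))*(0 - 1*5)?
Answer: 12701/5842 ≈ 2.1741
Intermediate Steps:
N = 20 (N = -4*(0 - 5) = -4*(-5) = 20)
-497/(-254) + N/92 = -497/(-254) + 20/92 = -497*(-1/254) + 20*(1/92) = 497/254 + 5/23 = 12701/5842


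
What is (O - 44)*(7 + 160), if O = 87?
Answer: 7181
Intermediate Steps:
(O - 44)*(7 + 160) = (87 - 44)*(7 + 160) = 43*167 = 7181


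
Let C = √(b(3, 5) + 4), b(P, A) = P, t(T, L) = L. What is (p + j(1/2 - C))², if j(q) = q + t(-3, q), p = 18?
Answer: 389 - 76*√7 ≈ 187.92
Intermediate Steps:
C = √7 (C = √(3 + 4) = √7 ≈ 2.6458)
j(q) = 2*q (j(q) = q + q = 2*q)
(p + j(1/2 - C))² = (18 + 2*(1/2 - √7))² = (18 + 2*(½ - √7))² = (18 + (1 - 2*√7))² = (19 - 2*√7)²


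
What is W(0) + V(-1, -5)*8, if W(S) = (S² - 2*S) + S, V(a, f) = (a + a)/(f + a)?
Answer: 8/3 ≈ 2.6667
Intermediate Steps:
V(a, f) = 2*a/(a + f) (V(a, f) = (2*a)/(a + f) = 2*a/(a + f))
W(S) = S² - S
W(0) + V(-1, -5)*8 = 0*(-1 + 0) + (2*(-1)/(-1 - 5))*8 = 0*(-1) + (2*(-1)/(-6))*8 = 0 + (2*(-1)*(-⅙))*8 = 0 + (⅓)*8 = 0 + 8/3 = 8/3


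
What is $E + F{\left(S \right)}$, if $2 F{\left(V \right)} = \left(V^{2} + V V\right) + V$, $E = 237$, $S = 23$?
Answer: $\frac{1555}{2} \approx 777.5$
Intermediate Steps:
$F{\left(V \right)} = V^{2} + \frac{V}{2}$ ($F{\left(V \right)} = \frac{\left(V^{2} + V V\right) + V}{2} = \frac{\left(V^{2} + V^{2}\right) + V}{2} = \frac{2 V^{2} + V}{2} = \frac{V + 2 V^{2}}{2} = V^{2} + \frac{V}{2}$)
$E + F{\left(S \right)} = 237 + 23 \left(\frac{1}{2} + 23\right) = 237 + 23 \cdot \frac{47}{2} = 237 + \frac{1081}{2} = \frac{1555}{2}$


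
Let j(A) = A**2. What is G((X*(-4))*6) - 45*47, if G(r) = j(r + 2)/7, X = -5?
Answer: 79/7 ≈ 11.286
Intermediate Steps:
G(r) = (2 + r)**2/7 (G(r) = (r + 2)**2/7 = (2 + r)**2*(1/7) = (2 + r)**2/7)
G((X*(-4))*6) - 45*47 = (2 - 5*(-4)*6)**2/7 - 45*47 = (2 + 20*6)**2/7 - 2115 = (2 + 120)**2/7 - 2115 = (1/7)*122**2 - 2115 = (1/7)*14884 - 2115 = 14884/7 - 2115 = 79/7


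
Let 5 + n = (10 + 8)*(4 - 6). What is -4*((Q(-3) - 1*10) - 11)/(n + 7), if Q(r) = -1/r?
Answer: -124/51 ≈ -2.4314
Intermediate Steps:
n = -41 (n = -5 + (10 + 8)*(4 - 6) = -5 + 18*(-2) = -5 - 36 = -41)
-4*((Q(-3) - 1*10) - 11)/(n + 7) = -4*((-1/(-3) - 1*10) - 11)/(-41 + 7) = -4*((-1*(-⅓) - 10) - 11)/(-34) = -4*((⅓ - 10) - 11)*(-1)/34 = -4*(-29/3 - 11)*(-1)/34 = -(-248)*(-1)/(3*34) = -4*31/51 = -124/51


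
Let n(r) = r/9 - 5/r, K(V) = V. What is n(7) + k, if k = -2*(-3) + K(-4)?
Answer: 130/63 ≈ 2.0635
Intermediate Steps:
k = 2 (k = -2*(-3) - 4 = 6 - 4 = 2)
n(r) = -5/r + r/9 (n(r) = r*(⅑) - 5/r = r/9 - 5/r = -5/r + r/9)
n(7) + k = (-5/7 + (⅑)*7) + 2 = (-5*⅐ + 7/9) + 2 = (-5/7 + 7/9) + 2 = 4/63 + 2 = 130/63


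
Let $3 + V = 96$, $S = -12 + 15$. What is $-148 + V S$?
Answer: $131$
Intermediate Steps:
$S = 3$
$V = 93$ ($V = -3 + 96 = 93$)
$-148 + V S = -148 + 93 \cdot 3 = -148 + 279 = 131$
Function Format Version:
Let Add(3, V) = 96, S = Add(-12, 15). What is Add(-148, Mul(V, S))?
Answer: 131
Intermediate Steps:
S = 3
V = 93 (V = Add(-3, 96) = 93)
Add(-148, Mul(V, S)) = Add(-148, Mul(93, 3)) = Add(-148, 279) = 131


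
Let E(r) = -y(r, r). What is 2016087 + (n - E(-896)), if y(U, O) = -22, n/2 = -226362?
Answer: 1563341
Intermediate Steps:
n = -452724 (n = 2*(-226362) = -452724)
E(r) = 22 (E(r) = -1*(-22) = 22)
2016087 + (n - E(-896)) = 2016087 + (-452724 - 1*22) = 2016087 + (-452724 - 22) = 2016087 - 452746 = 1563341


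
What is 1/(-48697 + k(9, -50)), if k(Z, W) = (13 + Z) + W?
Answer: -1/48725 ≈ -2.0523e-5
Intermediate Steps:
k(Z, W) = 13 + W + Z
1/(-48697 + k(9, -50)) = 1/(-48697 + (13 - 50 + 9)) = 1/(-48697 - 28) = 1/(-48725) = -1/48725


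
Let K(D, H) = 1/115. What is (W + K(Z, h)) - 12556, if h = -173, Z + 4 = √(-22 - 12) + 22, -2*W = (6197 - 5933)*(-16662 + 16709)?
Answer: -2157399/115 ≈ -18760.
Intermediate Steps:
W = -6204 (W = -(6197 - 5933)*(-16662 + 16709)/2 = -132*47 = -½*12408 = -6204)
Z = 18 + I*√34 (Z = -4 + (√(-22 - 12) + 22) = -4 + (√(-34) + 22) = -4 + (I*√34 + 22) = -4 + (22 + I*√34) = 18 + I*√34 ≈ 18.0 + 5.831*I)
K(D, H) = 1/115
(W + K(Z, h)) - 12556 = (-6204 + 1/115) - 12556 = -713459/115 - 12556 = -2157399/115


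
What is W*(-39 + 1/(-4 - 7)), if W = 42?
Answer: -18060/11 ≈ -1641.8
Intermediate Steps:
W*(-39 + 1/(-4 - 7)) = 42*(-39 + 1/(-4 - 7)) = 42*(-39 + 1/(-11)) = 42*(-39 - 1/11) = 42*(-430/11) = -18060/11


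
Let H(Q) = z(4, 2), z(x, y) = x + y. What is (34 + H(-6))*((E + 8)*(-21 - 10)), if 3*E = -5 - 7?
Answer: -4960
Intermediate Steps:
E = -4 (E = (-5 - 7)/3 = (1/3)*(-12) = -4)
H(Q) = 6 (H(Q) = 4 + 2 = 6)
(34 + H(-6))*((E + 8)*(-21 - 10)) = (34 + 6)*((-4 + 8)*(-21 - 10)) = 40*(4*(-31)) = 40*(-124) = -4960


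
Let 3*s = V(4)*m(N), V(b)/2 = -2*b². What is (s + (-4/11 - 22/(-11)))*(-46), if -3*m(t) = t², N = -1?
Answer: -39836/99 ≈ -402.38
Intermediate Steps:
m(t) = -t²/3
V(b) = -4*b² (V(b) = 2*(-2*b²) = -4*b²)
s = 64/9 (s = ((-4*4²)*(-⅓*(-1)²))/3 = ((-4*16)*(-⅓*1))/3 = (-64*(-⅓))/3 = (⅓)*(64/3) = 64/9 ≈ 7.1111)
(s + (-4/11 - 22/(-11)))*(-46) = (64/9 + (-4/11 - 22/(-11)))*(-46) = (64/9 + (-4*1/11 - 22*(-1/11)))*(-46) = (64/9 + (-4/11 + 2))*(-46) = (64/9 + 18/11)*(-46) = (866/99)*(-46) = -39836/99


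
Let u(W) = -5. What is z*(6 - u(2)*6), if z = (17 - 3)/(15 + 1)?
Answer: 63/2 ≈ 31.500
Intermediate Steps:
z = 7/8 (z = 14/16 = 14*(1/16) = 7/8 ≈ 0.87500)
z*(6 - u(2)*6) = 7*(6 - (-5)*6)/8 = 7*(6 - 1*(-30))/8 = 7*(6 + 30)/8 = (7/8)*36 = 63/2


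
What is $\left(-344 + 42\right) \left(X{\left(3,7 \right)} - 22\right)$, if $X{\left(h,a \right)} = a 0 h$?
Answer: $6644$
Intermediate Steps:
$X{\left(h,a \right)} = 0$ ($X{\left(h,a \right)} = 0 h = 0$)
$\left(-344 + 42\right) \left(X{\left(3,7 \right)} - 22\right) = \left(-344 + 42\right) \left(0 - 22\right) = \left(-302\right) \left(-22\right) = 6644$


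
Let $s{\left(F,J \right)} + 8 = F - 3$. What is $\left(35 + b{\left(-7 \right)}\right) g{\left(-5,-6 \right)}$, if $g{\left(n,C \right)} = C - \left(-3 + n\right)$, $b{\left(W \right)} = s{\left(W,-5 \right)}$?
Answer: $34$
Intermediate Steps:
$s{\left(F,J \right)} = -11 + F$ ($s{\left(F,J \right)} = -8 + \left(F - 3\right) = -8 + \left(-3 + F\right) = -11 + F$)
$b{\left(W \right)} = -11 + W$
$g{\left(n,C \right)} = 3 + C - n$
$\left(35 + b{\left(-7 \right)}\right) g{\left(-5,-6 \right)} = \left(35 - 18\right) \left(3 - 6 - -5\right) = \left(35 - 18\right) \left(3 - 6 + 5\right) = 17 \cdot 2 = 34$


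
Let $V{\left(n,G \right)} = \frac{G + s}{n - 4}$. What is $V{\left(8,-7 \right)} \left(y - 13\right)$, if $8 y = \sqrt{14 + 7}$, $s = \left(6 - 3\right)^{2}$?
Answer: $- \frac{13}{2} + \frac{\sqrt{21}}{16} \approx -6.2136$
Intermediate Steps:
$s = 9$ ($s = 3^{2} = 9$)
$y = \frac{\sqrt{21}}{8}$ ($y = \frac{\sqrt{14 + 7}}{8} = \frac{\sqrt{21}}{8} \approx 0.57282$)
$V{\left(n,G \right)} = \frac{9 + G}{-4 + n}$ ($V{\left(n,G \right)} = \frac{G + 9}{n - 4} = \frac{9 + G}{-4 + n}$)
$V{\left(8,-7 \right)} \left(y - 13\right) = \frac{9 - 7}{-4 + 8} \left(\frac{\sqrt{21}}{8} - 13\right) = \frac{1}{4} \cdot 2 \left(-13 + \frac{\sqrt{21}}{8}\right) = \frac{-13 + \frac{\sqrt{21}}{8}}{2} = - \frac{13}{2} + \frac{\sqrt{21}}{16}$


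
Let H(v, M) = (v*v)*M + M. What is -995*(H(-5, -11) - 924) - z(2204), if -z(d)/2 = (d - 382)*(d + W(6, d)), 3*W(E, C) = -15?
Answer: 9217106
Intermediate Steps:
H(v, M) = M + M*v² (H(v, M) = v²*M + M = M*v² + M = M + M*v²)
W(E, C) = -5 (W(E, C) = (⅓)*(-15) = -5)
z(d) = -2*(-382 + d)*(-5 + d) (z(d) = -2*(d - 382)*(d - 5) = -2*(-382 + d)*(-5 + d))
-995*(H(-5, -11) - 924) - z(2204) = -995*(-11*(1 + (-5)²) - 924) - (-3820 - 2*2204² + 774*2204) = -995*(-11*(1 + 25) - 924) - (-3820 - 2*4857616 + 1705896) = -995*(-11*26 - 924) - (-3820 - 9715232 + 1705896) = -995*(-286 - 924) - 1*(-8013156) = -995*(-1210) + 8013156 = 1203950 + 8013156 = 9217106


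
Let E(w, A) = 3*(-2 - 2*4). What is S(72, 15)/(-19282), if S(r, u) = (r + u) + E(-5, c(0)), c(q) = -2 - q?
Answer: -57/19282 ≈ -0.0029561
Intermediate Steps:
E(w, A) = -30 (E(w, A) = 3*(-2 - 8) = 3*(-10) = -30)
S(r, u) = -30 + r + u (S(r, u) = (r + u) - 30 = -30 + r + u)
S(72, 15)/(-19282) = (-30 + 72 + 15)/(-19282) = 57*(-1/19282) = -57/19282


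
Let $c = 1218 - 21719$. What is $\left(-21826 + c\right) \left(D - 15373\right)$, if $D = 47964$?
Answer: $-1379479257$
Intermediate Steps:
$c = -20501$ ($c = 1218 - 21719 = -20501$)
$\left(-21826 + c\right) \left(D - 15373\right) = \left(-21826 - 20501\right) \left(47964 - 15373\right) = \left(-42327\right) 32591 = -1379479257$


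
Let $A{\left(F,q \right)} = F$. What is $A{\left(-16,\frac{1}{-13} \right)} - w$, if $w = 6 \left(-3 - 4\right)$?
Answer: $26$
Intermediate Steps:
$w = -42$ ($w = 6 \left(-7\right) = -42$)
$A{\left(-16,\frac{1}{-13} \right)} - w = -16 - -42 = -16 + 42 = 26$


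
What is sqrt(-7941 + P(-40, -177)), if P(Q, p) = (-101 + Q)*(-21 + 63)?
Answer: I*sqrt(13863) ≈ 117.74*I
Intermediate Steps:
P(Q, p) = -4242 + 42*Q (P(Q, p) = (-101 + Q)*42 = -4242 + 42*Q)
sqrt(-7941 + P(-40, -177)) = sqrt(-7941 + (-4242 + 42*(-40))) = sqrt(-7941 + (-4242 - 1680)) = sqrt(-7941 - 5922) = sqrt(-13863) = I*sqrt(13863)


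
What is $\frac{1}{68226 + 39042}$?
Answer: $\frac{1}{107268} \approx 9.3225 \cdot 10^{-6}$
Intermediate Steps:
$\frac{1}{68226 + 39042} = \frac{1}{107268}$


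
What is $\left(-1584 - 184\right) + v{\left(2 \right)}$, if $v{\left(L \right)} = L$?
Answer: $-1766$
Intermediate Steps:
$\left(-1584 - 184\right) + v{\left(2 \right)} = \left(-1584 - 184\right) + 2 = -1768 + 2 = -1766$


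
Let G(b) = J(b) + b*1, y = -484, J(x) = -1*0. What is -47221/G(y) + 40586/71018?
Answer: 1686592301/17186356 ≈ 98.135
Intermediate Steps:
J(x) = 0
G(b) = b (G(b) = 0 + b*1 = 0 + b = b)
-47221/G(y) + 40586/71018 = -47221/(-484) + 40586/71018 = -47221*(-1/484) + 40586*(1/71018) = 47221/484 + 20293/35509 = 1686592301/17186356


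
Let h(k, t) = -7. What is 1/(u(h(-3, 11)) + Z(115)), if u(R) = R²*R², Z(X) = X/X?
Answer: 1/2402 ≈ 0.00041632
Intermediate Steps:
Z(X) = 1
u(R) = R⁴
1/(u(h(-3, 11)) + Z(115)) = 1/((-7)⁴ + 1) = 1/(2401 + 1) = 1/2402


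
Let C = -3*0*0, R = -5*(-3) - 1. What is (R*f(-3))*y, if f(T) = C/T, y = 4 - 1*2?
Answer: 0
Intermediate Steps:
R = 14 (R = 15 - 1 = 14)
y = 2 (y = 4 - 2 = 2)
C = 0 (C = 0*0 = 0)
f(T) = 0 (f(T) = 0/T = 0)
(R*f(-3))*y = (14*0)*2 = 0*2 = 0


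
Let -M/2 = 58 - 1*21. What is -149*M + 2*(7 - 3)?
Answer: 11034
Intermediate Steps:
M = -74 (M = -2*(58 - 1*21) = -2*(58 - 21) = -2*37 = -74)
-149*M + 2*(7 - 3) = -149*(-74) + 2*(7 - 3) = 11026 + 2*4 = 11026 + 8 = 11034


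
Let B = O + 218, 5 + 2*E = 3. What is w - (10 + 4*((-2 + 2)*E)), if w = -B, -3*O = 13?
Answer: -671/3 ≈ -223.67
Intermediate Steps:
E = -1 (E = -5/2 + (½)*3 = -5/2 + 3/2 = -1)
O = -13/3 (O = -⅓*13 = -13/3 ≈ -4.3333)
B = 641/3 (B = -13/3 + 218 = 641/3 ≈ 213.67)
w = -641/3 (w = -1*641/3 = -641/3 ≈ -213.67)
w - (10 + 4*((-2 + 2)*E)) = -641/3 - (10 + 4*((-2 + 2)*(-1))) = -641/3 - (10 + 4*(0*(-1))) = -641/3 - (10 + 4*0) = -641/3 - (10 + 0) = -641/3 - 1*10 = -641/3 - 10 = -671/3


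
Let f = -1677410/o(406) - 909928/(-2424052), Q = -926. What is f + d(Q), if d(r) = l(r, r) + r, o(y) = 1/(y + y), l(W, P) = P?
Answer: -825425322368554/606013 ≈ -1.3621e+9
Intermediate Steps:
o(y) = 1/(2*y)
f = -825424200032478/606013 (f = -1677410/((1/2)/406) - 909928/(-2424052) = -1677410/((1/2)*(1/406)) - 909928*(-1/2424052) = -1677410/1/812 + 227482/606013 = -1677410*812 + 227482/606013 = -1362056920 + 227482/606013 = -825424200032478/606013 ≈ -1.3621e+9)
d(r) = 2*r (d(r) = r + r = 2*r)
f + d(Q) = -825424200032478/606013 + 2*(-926) = -825424200032478/606013 - 1852 = -825425322368554/606013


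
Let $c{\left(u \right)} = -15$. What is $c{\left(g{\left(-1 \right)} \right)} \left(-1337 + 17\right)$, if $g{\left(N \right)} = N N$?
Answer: $19800$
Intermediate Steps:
$g{\left(N \right)} = N^{2}$
$c{\left(g{\left(-1 \right)} \right)} \left(-1337 + 17\right) = - 15 \left(-1337 + 17\right) = \left(-15\right) \left(-1320\right) = 19800$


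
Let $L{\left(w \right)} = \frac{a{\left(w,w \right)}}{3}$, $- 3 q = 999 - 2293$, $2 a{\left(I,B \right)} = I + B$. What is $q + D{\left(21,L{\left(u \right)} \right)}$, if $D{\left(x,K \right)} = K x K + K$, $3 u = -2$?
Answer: $\frac{11668}{27} \approx 432.15$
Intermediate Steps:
$u = - \frac{2}{3}$ ($u = \frac{1}{3} \left(-2\right) = - \frac{2}{3} \approx -0.66667$)
$a{\left(I,B \right)} = \frac{B}{2} + \frac{I}{2}$ ($a{\left(I,B \right)} = \frac{I + B}{2} = \frac{B + I}{2} = \frac{B}{2} + \frac{I}{2}$)
$q = \frac{1294}{3}$ ($q = - \frac{999 - 2293}{3} = \left(- \frac{1}{3}\right) \left(-1294\right) = \frac{1294}{3} \approx 431.33$)
$L{\left(w \right)} = \frac{w}{3}$ ($L{\left(w \right)} = \frac{\frac{w}{2} + \frac{w}{2}}{3} = w \frac{1}{3} = \frac{w}{3}$)
$D{\left(x,K \right)} = K + x K^{2}$ ($D{\left(x,K \right)} = x K^{2} + K = K + x K^{2}$)
$q + D{\left(21,L{\left(u \right)} \right)} = \frac{1294}{3} + \frac{1}{3} \left(- \frac{2}{3}\right) \left(1 + \frac{1}{3} \left(- \frac{2}{3}\right) 21\right) = \frac{1294}{3} - \frac{2 \left(1 - \frac{14}{3}\right)}{9} = \frac{1294}{3} - - \frac{22}{27} = \frac{1294}{3} + \frac{22}{27} = \frac{11668}{27}$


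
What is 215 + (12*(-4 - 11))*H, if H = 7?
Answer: -1045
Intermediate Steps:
215 + (12*(-4 - 11))*H = 215 + (12*(-4 - 11))*7 = 215 + (12*(-15))*7 = 215 - 180*7 = 215 - 1260 = -1045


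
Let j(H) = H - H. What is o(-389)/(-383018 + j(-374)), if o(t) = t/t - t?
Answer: -195/191509 ≈ -0.0010182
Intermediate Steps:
j(H) = 0
o(t) = 1 - t
o(-389)/(-383018 + j(-374)) = (1 - 1*(-389))/(-383018 + 0) = (1 + 389)/(-383018) = 390*(-1/383018) = -195/191509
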